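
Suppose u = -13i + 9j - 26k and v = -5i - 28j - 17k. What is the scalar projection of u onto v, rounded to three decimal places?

7.696

u · v = (-13)·(-5) + 9·(-28) + (-26)·(-17) = 65 - 252 + 442 = 255
|v| = √(25 + 784 + 289) = √1098 ≈ 33.1361
comp_v u = 255 / √1098 ≈ 7.696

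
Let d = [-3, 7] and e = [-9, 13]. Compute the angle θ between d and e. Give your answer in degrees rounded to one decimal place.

11.5

d · e = (-3)·(-9) + 7·13 = 27 + 91 = 118
|d|² = 9 + 49 = 58,  |d| = √58 ≈ 7.615773
|e|² = 81 + 169 = 250,  |e| = √250 ≈ 15.811388
cos θ = 118 / (7.615773 · 15.811388) ≈ 0.97994
θ = arccos(0.97994) ≈ 11.5°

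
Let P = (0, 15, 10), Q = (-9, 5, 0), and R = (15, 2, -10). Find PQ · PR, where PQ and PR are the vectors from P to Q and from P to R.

PQ = Q − P = (-9, -10, -10)
PR = R − P = (15, -13, -20)
PQ · PR = (-9)·15 + (-10)·(-13) + (-10)·(-20) = -135 + 130 + 200 = 195

195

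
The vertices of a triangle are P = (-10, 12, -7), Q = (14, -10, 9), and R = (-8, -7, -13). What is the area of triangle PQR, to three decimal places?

312.576

PQ = (24, -22, 16),  PR = (2, -19, -6)
i: (-22)·(-6) - 16·(-19) = 132 - (-304) = 436
j: 16·2 - 24·(-6) = 32 - (-144) = 176
k: 24·(-19) - (-22)·2 = -456 - (-44) = -412
PQ × PR = (436, 176, -412)
|PQ × PR| = √390816 ≈ 625.1528
area = ½ · 625.1528 ≈ 312.576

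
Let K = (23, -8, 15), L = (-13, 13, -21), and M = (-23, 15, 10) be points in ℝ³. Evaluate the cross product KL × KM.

(723, 1476, 138)

KL = (-36, 21, -36)
KM = (-46, 23, -5)
i: 21·(-5) - (-36)·23 = -105 - (-828) = 723
j: (-36)·(-46) - (-36)·(-5) = 1656 - 180 = 1476
k: (-36)·23 - 21·(-46) = -828 - (-966) = 138
KL × KM = (723, 1476, 138)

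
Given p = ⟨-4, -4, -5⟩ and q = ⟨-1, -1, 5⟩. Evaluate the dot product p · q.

p · q = (-4)·(-1) + (-4)·(-1) + (-5)·5 = 4 + 4 - 25 = -17

-17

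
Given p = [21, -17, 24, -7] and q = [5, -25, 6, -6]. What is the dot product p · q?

p · q = 21·5 + (-17)·(-25) + 24·6 + (-7)·(-6) = 105 + 425 + 144 + 42 = 716

716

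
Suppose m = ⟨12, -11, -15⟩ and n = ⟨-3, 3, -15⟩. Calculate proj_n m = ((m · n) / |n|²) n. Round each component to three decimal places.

m · n = 12·(-3) + (-11)·3 + (-15)·(-15) = -36 - 33 + 225 = 156
|n|² = 9 + 9 + 225 = 243
proj_n m = (156/243) · (-3, 3, -15) ≈ (-1.926, 1.926, -9.630)

(-1.926, 1.926, -9.630)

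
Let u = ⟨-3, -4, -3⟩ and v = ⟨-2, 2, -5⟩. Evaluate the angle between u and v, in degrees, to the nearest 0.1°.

u · v = (-3)·(-2) + (-4)·2 + (-3)·(-5) = 6 - 8 + 15 = 13
|u|² = 9 + 16 + 9 = 34,  |u| = √34 ≈ 5.830952
|v|² = 4 + 4 + 25 = 33,  |v| = √33 ≈ 5.744563
cos θ = 13 / (5.830952 · 5.744563) ≈ 0.38810
θ = arccos(0.38810) ≈ 67.2°

67.2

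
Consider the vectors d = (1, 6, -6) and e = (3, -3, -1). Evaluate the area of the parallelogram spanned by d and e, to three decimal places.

36.139

i: 6·(-1) - (-6)·(-3) = -6 - 18 = -24
j: (-6)·3 - 1·(-1) = -18 - (-1) = -17
k: 1·(-3) - 6·3 = -3 - 18 = -21
d × e = (-24, -17, -21)
|d × e| = √((-24)² + (-17)² + (-21)²) = √1306 ≈ 36.1386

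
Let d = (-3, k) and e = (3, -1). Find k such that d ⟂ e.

-9

d · e = (-3)·3 + k·(-1) = -9 - 1k
Set equal to 0: -1k = 9, so k = -9.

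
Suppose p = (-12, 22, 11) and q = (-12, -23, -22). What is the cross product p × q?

i: 22·(-22) - 11·(-23) = -484 - (-253) = -231
j: 11·(-12) - (-12)·(-22) = -132 - 264 = -396
k: (-12)·(-23) - 22·(-12) = 276 - (-264) = 540
p × q = (-231, -396, 540)

(-231, -396, 540)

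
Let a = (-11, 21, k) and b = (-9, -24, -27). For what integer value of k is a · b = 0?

a · b = (-11)·(-9) + 21·(-24) + k·(-27) = -405 - 27k
Set equal to 0: -27k = 405, so k = -15.

-15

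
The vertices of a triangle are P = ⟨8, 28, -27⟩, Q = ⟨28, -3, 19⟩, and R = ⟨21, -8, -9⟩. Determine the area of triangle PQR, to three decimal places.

PQ = (20, -31, 46),  PR = (13, -36, 18)
i: (-31)·18 - 46·(-36) = -558 - (-1656) = 1098
j: 46·13 - 20·18 = 598 - 360 = 238
k: 20·(-36) - (-31)·13 = -720 - (-403) = -317
PQ × PR = (1098, 238, -317)
|PQ × PR| = √1362737 ≈ 1167.3633
area = ½ · 1167.3633 ≈ 583.682

583.682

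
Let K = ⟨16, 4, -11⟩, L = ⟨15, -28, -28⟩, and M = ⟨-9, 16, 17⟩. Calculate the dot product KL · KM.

KL = L − K = (-1, -32, -17)
KM = M − K = (-25, 12, 28)
KL · KM = (-1)·(-25) + (-32)·12 + (-17)·28 = 25 - 384 - 476 = -835

-835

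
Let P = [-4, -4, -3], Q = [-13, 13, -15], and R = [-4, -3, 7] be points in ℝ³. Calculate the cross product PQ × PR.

(182, 90, -9)

PQ = (-9, 17, -12)
PR = (0, 1, 10)
i: 17·10 - (-12)·1 = 170 - (-12) = 182
j: (-12)·0 - (-9)·10 = 0 - (-90) = 90
k: (-9)·1 - 17·0 = -9 - 0 = -9
PQ × PR = (182, 90, -9)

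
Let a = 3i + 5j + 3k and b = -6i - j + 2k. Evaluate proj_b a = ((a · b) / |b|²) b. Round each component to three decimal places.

(2.488, 0.415, -0.829)

a · b = 3·(-6) + 5·(-1) + 3·2 = -18 - 5 + 6 = -17
|b|² = 36 + 1 + 4 = 41
proj_b a = (-17/41) · (-6, -1, 2) ≈ (2.488, 0.415, -0.829)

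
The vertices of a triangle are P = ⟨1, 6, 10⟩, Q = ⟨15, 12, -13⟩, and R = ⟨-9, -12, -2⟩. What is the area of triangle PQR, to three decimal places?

PQ = (14, 6, -23),  PR = (-10, -18, -12)
i: 6·(-12) - (-23)·(-18) = -72 - 414 = -486
j: (-23)·(-10) - 14·(-12) = 230 - (-168) = 398
k: 14·(-18) - 6·(-10) = -252 - (-60) = -192
PQ × PR = (-486, 398, -192)
|PQ × PR| = √431464 ≈ 656.8592
area = ½ · 656.8592 ≈ 328.430

328.430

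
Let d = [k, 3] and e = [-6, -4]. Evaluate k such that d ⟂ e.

-2

d · e = k·(-6) + 3·(-4) = -12 - 6k
Set equal to 0: -6k = 12, so k = -2.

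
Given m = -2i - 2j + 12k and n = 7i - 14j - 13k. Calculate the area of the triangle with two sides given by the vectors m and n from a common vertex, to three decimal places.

i: (-2)·(-13) - 12·(-14) = 26 - (-168) = 194
j: 12·7 - (-2)·(-13) = 84 - 26 = 58
k: (-2)·(-14) - (-2)·7 = 28 - (-14) = 42
m × n = (194, 58, 42)
|m × n| = √(194² + 58² + 42²) = √42764 ≈ 206.7946
area = ½ · 206.7946 ≈ 103.397

103.397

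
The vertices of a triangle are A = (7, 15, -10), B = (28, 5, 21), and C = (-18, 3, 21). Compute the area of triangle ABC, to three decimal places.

756.526

AB = (21, -10, 31),  AC = (-25, -12, 31)
i: (-10)·31 - 31·(-12) = -310 - (-372) = 62
j: 31·(-25) - 21·31 = -775 - 651 = -1426
k: 21·(-12) - (-10)·(-25) = -252 - 250 = -502
AB × AC = (62, -1426, -502)
|AB × AC| = √2289324 ≈ 1513.0512
area = ½ · 1513.0512 ≈ 756.526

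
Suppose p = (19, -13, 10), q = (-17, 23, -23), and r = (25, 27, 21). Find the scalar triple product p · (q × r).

q × r:
i: 23·21 - (-23)·27 = 483 - (-621) = 1104
j: (-23)·25 - (-17)·21 = -575 - (-357) = -218
k: (-17)·27 - 23·25 = -459 - 575 = -1034
q × r = (1104, -218, -1034)
p · (q × r) = 19·1104 + (-13)·(-218) + 10·(-1034) = 20976 + 2834 - 10340 = 13470

13470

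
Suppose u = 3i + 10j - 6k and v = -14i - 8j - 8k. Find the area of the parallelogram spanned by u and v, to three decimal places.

203.725

i: 10·(-8) - (-6)·(-8) = -80 - 48 = -128
j: (-6)·(-14) - 3·(-8) = 84 - (-24) = 108
k: 3·(-8) - 10·(-14) = -24 - (-140) = 116
u × v = (-128, 108, 116)
|u × v| = √((-128)² + 108² + 116²) = √41504 ≈ 203.7253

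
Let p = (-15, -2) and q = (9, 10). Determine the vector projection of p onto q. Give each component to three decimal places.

(-7.707, -8.564)

p · q = (-15)·9 + (-2)·10 = -135 - 20 = -155
|q|² = 81 + 100 = 181
proj_q p = (-155/181) · (9, 10) ≈ (-7.707, -8.564)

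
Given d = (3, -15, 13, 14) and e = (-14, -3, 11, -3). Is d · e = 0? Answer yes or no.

d · e = 3·(-14) + (-15)·(-3) + 13·11 + 14·(-3) = -42 + 45 + 143 - 42 = 104
Nonzero, so the vectors are not orthogonal.

no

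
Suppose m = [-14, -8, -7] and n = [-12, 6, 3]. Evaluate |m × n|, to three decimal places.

220.454

i: (-8)·3 - (-7)·6 = -24 - (-42) = 18
j: (-7)·(-12) - (-14)·3 = 84 - (-42) = 126
k: (-14)·6 - (-8)·(-12) = -84 - 96 = -180
m × n = (18, 126, -180)
|m × n| = √(18² + 126² + (-180)²) = √48600 ≈ 220.4541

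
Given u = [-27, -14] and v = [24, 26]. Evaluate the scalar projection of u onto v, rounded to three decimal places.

u · v = (-27)·24 + (-14)·26 = -648 - 364 = -1012
|v| = √(576 + 676) = √1252 ≈ 35.3836
comp_v u = -1012 / √1252 ≈ -28.601

-28.601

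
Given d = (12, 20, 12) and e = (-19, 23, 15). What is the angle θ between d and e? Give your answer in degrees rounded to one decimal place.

d · e = 12·(-19) + 20·23 + 12·15 = -228 + 460 + 180 = 412
|d|² = 144 + 400 + 144 = 688,  |d| = √688 ≈ 26.229754
|e|² = 361 + 529 + 225 = 1115,  |e| = √1115 ≈ 33.391616
cos θ = 412 / (26.229754 · 33.391616) ≈ 0.47040
θ = arccos(0.47040) ≈ 61.9°

61.9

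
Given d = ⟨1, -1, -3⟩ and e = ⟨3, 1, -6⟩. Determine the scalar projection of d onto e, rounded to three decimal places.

d · e = 1·3 + (-1)·1 + (-3)·(-6) = 3 - 1 + 18 = 20
|e| = √(9 + 1 + 36) = √46 ≈ 6.7823
comp_e d = 20 / √46 ≈ 2.949

2.949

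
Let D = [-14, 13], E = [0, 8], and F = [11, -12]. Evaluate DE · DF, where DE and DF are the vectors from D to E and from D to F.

DE = E − D = (14, -5)
DF = F − D = (25, -25)
DE · DF = 14·25 + (-5)·(-25) = 350 + 125 = 475

475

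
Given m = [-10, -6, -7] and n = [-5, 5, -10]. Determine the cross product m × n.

(95, -65, -80)

i: (-6)·(-10) - (-7)·5 = 60 - (-35) = 95
j: (-7)·(-5) - (-10)·(-10) = 35 - 100 = -65
k: (-10)·5 - (-6)·(-5) = -50 - 30 = -80
m × n = (95, -65, -80)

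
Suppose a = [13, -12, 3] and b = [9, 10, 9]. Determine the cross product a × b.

(-138, -90, 238)

i: (-12)·9 - 3·10 = -108 - 30 = -138
j: 3·9 - 13·9 = 27 - 117 = -90
k: 13·10 - (-12)·9 = 130 - (-108) = 238
a × b = (-138, -90, 238)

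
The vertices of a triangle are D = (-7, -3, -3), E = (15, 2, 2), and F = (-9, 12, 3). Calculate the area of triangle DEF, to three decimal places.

185.600

DE = (22, 5, 5),  DF = (-2, 15, 6)
i: 5·6 - 5·15 = 30 - 75 = -45
j: 5·(-2) - 22·6 = -10 - 132 = -142
k: 22·15 - 5·(-2) = 330 - (-10) = 340
DE × DF = (-45, -142, 340)
|DE × DF| = √137789 ≈ 371.1994
area = ½ · 371.1994 ≈ 185.600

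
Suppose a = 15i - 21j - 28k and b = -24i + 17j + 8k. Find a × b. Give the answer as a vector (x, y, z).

(308, 552, -249)

i: (-21)·8 - (-28)·17 = -168 - (-476) = 308
j: (-28)·(-24) - 15·8 = 672 - 120 = 552
k: 15·17 - (-21)·(-24) = 255 - 504 = -249
a × b = (308, 552, -249)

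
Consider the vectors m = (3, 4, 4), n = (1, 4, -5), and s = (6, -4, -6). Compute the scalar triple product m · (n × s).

-340

n × s:
i: 4·(-6) - (-5)·(-4) = -24 - 20 = -44
j: (-5)·6 - 1·(-6) = -30 - (-6) = -24
k: 1·(-4) - 4·6 = -4 - 24 = -28
n × s = (-44, -24, -28)
m · (n × s) = 3·(-44) + 4·(-24) + 4·(-28) = -132 - 96 - 112 = -340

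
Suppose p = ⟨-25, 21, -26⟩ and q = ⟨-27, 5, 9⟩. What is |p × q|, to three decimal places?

i: 21·9 - (-26)·5 = 189 - (-130) = 319
j: (-26)·(-27) - (-25)·9 = 702 - (-225) = 927
k: (-25)·5 - 21·(-27) = -125 - (-567) = 442
p × q = (319, 927, 442)
|p × q| = √(319² + 927² + 442²) = √1156454 ≈ 1075.3855

1075.386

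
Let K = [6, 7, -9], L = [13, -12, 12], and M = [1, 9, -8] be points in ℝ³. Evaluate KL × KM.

(-61, -112, -81)

KL = (7, -19, 21)
KM = (-5, 2, 1)
i: (-19)·1 - 21·2 = -19 - 42 = -61
j: 21·(-5) - 7·1 = -105 - 7 = -112
k: 7·2 - (-19)·(-5) = 14 - 95 = -81
KL × KM = (-61, -112, -81)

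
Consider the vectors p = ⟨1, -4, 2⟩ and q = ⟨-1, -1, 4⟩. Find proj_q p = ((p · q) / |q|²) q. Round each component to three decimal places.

(-0.611, -0.611, 2.444)

p · q = 1·(-1) + (-4)·(-1) + 2·4 = -1 + 4 + 8 = 11
|q|² = 1 + 1 + 16 = 18
proj_q p = (11/18) · (-1, -1, 4) ≈ (-0.611, -0.611, 2.444)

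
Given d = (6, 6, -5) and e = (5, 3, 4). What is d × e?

(39, -49, -12)

i: 6·4 - (-5)·3 = 24 - (-15) = 39
j: (-5)·5 - 6·4 = -25 - 24 = -49
k: 6·3 - 6·5 = 18 - 30 = -12
d × e = (39, -49, -12)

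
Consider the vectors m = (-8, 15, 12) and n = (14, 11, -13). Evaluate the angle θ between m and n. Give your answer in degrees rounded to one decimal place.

103.0

m · n = (-8)·14 + 15·11 + 12·(-13) = -112 + 165 - 156 = -103
|m|² = 64 + 225 + 144 = 433,  |m| = √433 ≈ 20.808652
|n|² = 196 + 121 + 169 = 486,  |n| = √486 ≈ 22.045408
cos θ = -103 / (20.808652 · 22.045408) ≈ -0.22453
θ = arccos(-0.22453) ≈ 103.0°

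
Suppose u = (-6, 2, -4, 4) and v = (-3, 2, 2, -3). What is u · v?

2

u · v = (-6)·(-3) + 2·2 + (-4)·2 + 4·(-3) = 18 + 4 - 8 - 12 = 2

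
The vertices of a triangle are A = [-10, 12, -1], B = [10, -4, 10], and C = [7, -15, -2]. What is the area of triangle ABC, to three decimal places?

AB = (20, -16, 11),  AC = (17, -27, -1)
i: (-16)·(-1) - 11·(-27) = 16 - (-297) = 313
j: 11·17 - 20·(-1) = 187 - (-20) = 207
k: 20·(-27) - (-16)·17 = -540 - (-272) = -268
AB × AC = (313, 207, -268)
|AB × AC| = √212642 ≈ 461.1312
area = ½ · 461.1312 ≈ 230.566

230.566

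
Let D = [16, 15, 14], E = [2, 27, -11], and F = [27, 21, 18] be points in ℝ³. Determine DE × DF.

DE = (-14, 12, -25)
DF = (11, 6, 4)
i: 12·4 - (-25)·6 = 48 - (-150) = 198
j: (-25)·11 - (-14)·4 = -275 - (-56) = -219
k: (-14)·6 - 12·11 = -84 - 132 = -216
DE × DF = (198, -219, -216)

(198, -219, -216)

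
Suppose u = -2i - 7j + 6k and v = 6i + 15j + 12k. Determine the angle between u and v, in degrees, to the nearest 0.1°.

u · v = (-2)·6 + (-7)·15 + 6·12 = -12 - 105 + 72 = -45
|u|² = 4 + 49 + 36 = 89,  |u| = √89 ≈ 9.433981
|v|² = 36 + 225 + 144 = 405,  |v| = √405 ≈ 20.124612
cos θ = -45 / (9.433981 · 20.124612) ≈ -0.23702
θ = arccos(-0.23702) ≈ 103.7°

103.7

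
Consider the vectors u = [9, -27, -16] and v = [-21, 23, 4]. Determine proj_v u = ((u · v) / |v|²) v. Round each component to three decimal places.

(18.615, -20.387, -3.546)

u · v = 9·(-21) + (-27)·23 + (-16)·4 = -189 - 621 - 64 = -874
|v|² = 441 + 529 + 16 = 986
proj_v u = (-874/986) · (-21, 23, 4) ≈ (18.615, -20.387, -3.546)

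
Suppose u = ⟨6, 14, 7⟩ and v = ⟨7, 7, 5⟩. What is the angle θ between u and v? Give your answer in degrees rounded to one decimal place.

u · v = 6·7 + 14·7 + 7·5 = 42 + 98 + 35 = 175
|u|² = 36 + 196 + 49 = 281,  |u| = √281 ≈ 16.763055
|v|² = 49 + 49 + 25 = 123,  |v| = √123 ≈ 11.090537
cos θ = 175 / (16.763055 · 11.090537) ≈ 0.94131
θ = arccos(0.94131) ≈ 19.7°

19.7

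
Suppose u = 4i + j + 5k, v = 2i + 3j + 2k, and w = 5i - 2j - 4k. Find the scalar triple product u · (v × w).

-109

v × w:
i: 3·(-4) - 2·(-2) = -12 - (-4) = -8
j: 2·5 - 2·(-4) = 10 - (-8) = 18
k: 2·(-2) - 3·5 = -4 - 15 = -19
v × w = (-8, 18, -19)
u · (v × w) = 4·(-8) + 1·18 + 5·(-19) = -32 + 18 - 95 = -109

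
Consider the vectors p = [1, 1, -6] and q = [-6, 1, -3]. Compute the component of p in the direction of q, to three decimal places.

1.917

p · q = 1·(-6) + 1·1 + (-6)·(-3) = -6 + 1 + 18 = 13
|q| = √(36 + 1 + 9) = √46 ≈ 6.7823
comp_q p = 13 / √46 ≈ 1.917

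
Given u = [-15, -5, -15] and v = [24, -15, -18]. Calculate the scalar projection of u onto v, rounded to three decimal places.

u · v = (-15)·24 + (-5)·(-15) + (-15)·(-18) = -360 + 75 + 270 = -15
|v| = √(576 + 225 + 324) = √1125 ≈ 33.5410
comp_v u = -15 / √1125 ≈ -0.447

-0.447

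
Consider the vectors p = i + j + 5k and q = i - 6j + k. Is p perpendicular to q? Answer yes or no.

yes

p · q = 1·1 + 1·(-6) + 5·1 = 1 - 6 + 5 = 0
Zero, so the vectors are orthogonal.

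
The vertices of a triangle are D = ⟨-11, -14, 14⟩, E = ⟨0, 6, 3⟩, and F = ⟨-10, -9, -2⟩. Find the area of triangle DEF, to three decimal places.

DE = (11, 20, -11),  DF = (1, 5, -16)
i: 20·(-16) - (-11)·5 = -320 - (-55) = -265
j: (-11)·1 - 11·(-16) = -11 - (-176) = 165
k: 11·5 - 20·1 = 55 - 20 = 35
DE × DF = (-265, 165, 35)
|DE × DF| = √98675 ≈ 314.1258
area = ½ · 314.1258 ≈ 157.063

157.063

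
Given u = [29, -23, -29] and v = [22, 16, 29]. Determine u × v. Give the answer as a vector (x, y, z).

i: (-23)·29 - (-29)·16 = -667 - (-464) = -203
j: (-29)·22 - 29·29 = -638 - 841 = -1479
k: 29·16 - (-23)·22 = 464 - (-506) = 970
u × v = (-203, -1479, 970)

(-203, -1479, 970)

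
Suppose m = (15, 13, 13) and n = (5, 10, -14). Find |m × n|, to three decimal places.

424.493

i: 13·(-14) - 13·10 = -182 - 130 = -312
j: 13·5 - 15·(-14) = 65 - (-210) = 275
k: 15·10 - 13·5 = 150 - 65 = 85
m × n = (-312, 275, 85)
|m × n| = √((-312)² + 275² + 85²) = √180194 ≈ 424.4926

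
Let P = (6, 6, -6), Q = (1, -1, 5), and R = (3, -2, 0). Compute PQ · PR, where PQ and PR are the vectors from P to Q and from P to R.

137

PQ = Q − P = (-5, -7, 11)
PR = R − P = (-3, -8, 6)
PQ · PR = (-5)·(-3) + (-7)·(-8) + 11·6 = 15 + 56 + 66 = 137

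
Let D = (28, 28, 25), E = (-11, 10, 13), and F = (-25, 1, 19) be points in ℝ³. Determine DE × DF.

DE = (-39, -18, -12)
DF = (-53, -27, -6)
i: (-18)·(-6) - (-12)·(-27) = 108 - 324 = -216
j: (-12)·(-53) - (-39)·(-6) = 636 - 234 = 402
k: (-39)·(-27) - (-18)·(-53) = 1053 - 954 = 99
DE × DF = (-216, 402, 99)

(-216, 402, 99)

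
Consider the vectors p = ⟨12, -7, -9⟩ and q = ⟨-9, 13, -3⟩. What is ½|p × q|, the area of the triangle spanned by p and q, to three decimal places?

i: (-7)·(-3) - (-9)·13 = 21 - (-117) = 138
j: (-9)·(-9) - 12·(-3) = 81 - (-36) = 117
k: 12·13 - (-7)·(-9) = 156 - 63 = 93
p × q = (138, 117, 93)
|p × q| = √(138² + 117² + 93²) = √41382 ≈ 203.4257
area = ½ · 203.4257 ≈ 101.713

101.713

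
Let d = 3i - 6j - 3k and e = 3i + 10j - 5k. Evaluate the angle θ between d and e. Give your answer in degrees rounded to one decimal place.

115.0

d · e = 3·3 + (-6)·10 + (-3)·(-5) = 9 - 60 + 15 = -36
|d|² = 9 + 36 + 9 = 54,  |d| = √54 ≈ 7.348469
|e|² = 9 + 100 + 25 = 134,  |e| = √134 ≈ 11.575837
cos θ = -36 / (7.348469 · 11.575837) ≈ -0.42321
θ = arccos(-0.42321) ≈ 115.0°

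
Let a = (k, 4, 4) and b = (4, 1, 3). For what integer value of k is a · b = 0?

a · b = k·4 + 4·1 + 4·3 = 16 + 4k
Set equal to 0: 4k = -16, so k = -4.

-4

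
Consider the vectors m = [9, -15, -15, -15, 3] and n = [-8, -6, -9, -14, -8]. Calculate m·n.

339

m · n = 9·(-8) + (-15)·(-6) + (-15)·(-9) + (-15)·(-14) + 3·(-8) = -72 + 90 + 135 + 210 - 24 = 339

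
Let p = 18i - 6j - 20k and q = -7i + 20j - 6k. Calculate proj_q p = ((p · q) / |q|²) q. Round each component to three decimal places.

p · q = 18·(-7) + (-6)·20 + (-20)·(-6) = -126 - 120 + 120 = -126
|q|² = 49 + 400 + 36 = 485
proj_q p = (-126/485) · (-7, 20, -6) ≈ (1.819, -5.196, 1.559)

(1.819, -5.196, 1.559)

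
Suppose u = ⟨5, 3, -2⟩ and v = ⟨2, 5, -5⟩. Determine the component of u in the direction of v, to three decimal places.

u · v = 5·2 + 3·5 + (-2)·(-5) = 10 + 15 + 10 = 35
|v| = √(4 + 25 + 25) = √54 ≈ 7.3485
comp_v u = 35 / √54 ≈ 4.763

4.763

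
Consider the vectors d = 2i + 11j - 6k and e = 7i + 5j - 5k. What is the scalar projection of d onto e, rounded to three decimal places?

9.950

d · e = 2·7 + 11·5 + (-6)·(-5) = 14 + 55 + 30 = 99
|e| = √(49 + 25 + 25) = √99 ≈ 9.9499
comp_e d = 99 / √99 ≈ 9.950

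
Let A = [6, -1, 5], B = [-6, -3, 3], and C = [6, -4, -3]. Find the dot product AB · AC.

AB = B − A = (-12, -2, -2)
AC = C − A = (0, -3, -8)
AB · AC = (-12)·0 + (-2)·(-3) + (-2)·(-8) = 0 + 6 + 16 = 22

22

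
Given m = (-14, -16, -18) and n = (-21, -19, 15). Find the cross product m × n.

i: (-16)·15 - (-18)·(-19) = -240 - 342 = -582
j: (-18)·(-21) - (-14)·15 = 378 - (-210) = 588
k: (-14)·(-19) - (-16)·(-21) = 266 - 336 = -70
m × n = (-582, 588, -70)

(-582, 588, -70)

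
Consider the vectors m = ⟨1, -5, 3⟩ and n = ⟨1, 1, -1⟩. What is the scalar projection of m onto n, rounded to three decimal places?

-4.041

m · n = 1·1 + (-5)·1 + 3·(-1) = 1 - 5 - 3 = -7
|n| = √(1 + 1 + 1) = √3 ≈ 1.7321
comp_n m = -7 / √3 ≈ -4.041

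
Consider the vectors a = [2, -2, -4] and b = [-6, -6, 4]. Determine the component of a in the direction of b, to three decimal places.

-1.706

a · b = 2·(-6) + (-2)·(-6) + (-4)·4 = -12 + 12 - 16 = -16
|b| = √(36 + 36 + 16) = √88 ≈ 9.3808
comp_b a = -16 / √88 ≈ -1.706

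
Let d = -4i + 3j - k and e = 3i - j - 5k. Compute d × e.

i: 3·(-5) - (-1)·(-1) = -15 - 1 = -16
j: (-1)·3 - (-4)·(-5) = -3 - 20 = -23
k: (-4)·(-1) - 3·3 = 4 - 9 = -5
d × e = (-16, -23, -5)

(-16, -23, -5)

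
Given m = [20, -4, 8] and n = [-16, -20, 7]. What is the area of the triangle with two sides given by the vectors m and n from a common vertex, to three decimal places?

i: (-4)·7 - 8·(-20) = -28 - (-160) = 132
j: 8·(-16) - 20·7 = -128 - 140 = -268
k: 20·(-20) - (-4)·(-16) = -400 - 64 = -464
m × n = (132, -268, -464)
|m × n| = √(132² + (-268)² + (-464)²) = √304544 ≈ 551.8551
area = ½ · 551.8551 ≈ 275.928

275.928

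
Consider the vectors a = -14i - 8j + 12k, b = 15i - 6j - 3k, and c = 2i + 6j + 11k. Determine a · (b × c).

3264

b × c:
i: (-6)·11 - (-3)·6 = -66 - (-18) = -48
j: (-3)·2 - 15·11 = -6 - 165 = -171
k: 15·6 - (-6)·2 = 90 - (-12) = 102
b × c = (-48, -171, 102)
a · (b × c) = (-14)·(-48) + (-8)·(-171) + 12·102 = 672 + 1368 + 1224 = 3264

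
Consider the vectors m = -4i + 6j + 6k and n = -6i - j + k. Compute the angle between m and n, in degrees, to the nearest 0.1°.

65.5

m · n = (-4)·(-6) + 6·(-1) + 6·1 = 24 - 6 + 6 = 24
|m|² = 16 + 36 + 36 = 88,  |m| = √88 ≈ 9.380832
|n|² = 36 + 1 + 1 = 38,  |n| = √38 ≈ 6.164414
cos θ = 24 / (9.380832 · 6.164414) ≈ 0.41503
θ = arccos(0.41503) ≈ 65.5°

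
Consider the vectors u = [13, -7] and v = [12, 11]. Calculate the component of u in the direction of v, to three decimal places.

u · v = 13·12 + (-7)·11 = 156 - 77 = 79
|v| = √(144 + 121) = √265 ≈ 16.2788
comp_v u = 79 / √265 ≈ 4.853

4.853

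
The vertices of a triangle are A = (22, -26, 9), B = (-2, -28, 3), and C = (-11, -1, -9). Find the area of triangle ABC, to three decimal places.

365.003

AB = (-24, -2, -6),  AC = (-33, 25, -18)
i: (-2)·(-18) - (-6)·25 = 36 - (-150) = 186
j: (-6)·(-33) - (-24)·(-18) = 198 - 432 = -234
k: (-24)·25 - (-2)·(-33) = -600 - 66 = -666
AB × AC = (186, -234, -666)
|AB × AC| = √532908 ≈ 730.0055
area = ½ · 730.0055 ≈ 365.003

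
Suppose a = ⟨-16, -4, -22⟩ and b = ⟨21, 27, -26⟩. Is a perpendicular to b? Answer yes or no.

no

a · b = (-16)·21 + (-4)·27 + (-22)·(-26) = -336 - 108 + 572 = 128
Nonzero, so the vectors are not orthogonal.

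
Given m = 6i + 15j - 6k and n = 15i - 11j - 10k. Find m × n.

i: 15·(-10) - (-6)·(-11) = -150 - 66 = -216
j: (-6)·15 - 6·(-10) = -90 - (-60) = -30
k: 6·(-11) - 15·15 = -66 - 225 = -291
m × n = (-216, -30, -291)

(-216, -30, -291)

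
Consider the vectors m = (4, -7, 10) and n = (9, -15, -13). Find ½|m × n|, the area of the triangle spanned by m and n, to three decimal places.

i: (-7)·(-13) - 10·(-15) = 91 - (-150) = 241
j: 10·9 - 4·(-13) = 90 - (-52) = 142
k: 4·(-15) - (-7)·9 = -60 - (-63) = 3
m × n = (241, 142, 3)
|m × n| = √(241² + 142² + 3²) = √78254 ≈ 279.7392
area = ½ · 279.7392 ≈ 139.870

139.870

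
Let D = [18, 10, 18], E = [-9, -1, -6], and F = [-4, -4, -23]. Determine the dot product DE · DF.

1732

DE = E − D = (-27, -11, -24)
DF = F − D = (-22, -14, -41)
DE · DF = (-27)·(-22) + (-11)·(-14) + (-24)·(-41) = 594 + 154 + 984 = 1732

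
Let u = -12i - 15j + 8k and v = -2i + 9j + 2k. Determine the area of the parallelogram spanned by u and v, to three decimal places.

171.791

i: (-15)·2 - 8·9 = -30 - 72 = -102
j: 8·(-2) - (-12)·2 = -16 - (-24) = 8
k: (-12)·9 - (-15)·(-2) = -108 - 30 = -138
u × v = (-102, 8, -138)
|u × v| = √((-102)² + 8² + (-138)²) = √29512 ≈ 171.7906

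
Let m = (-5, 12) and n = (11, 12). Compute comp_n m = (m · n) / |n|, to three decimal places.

5.467

m · n = (-5)·11 + 12·12 = -55 + 144 = 89
|n| = √(121 + 144) = √265 ≈ 16.2788
comp_n m = 89 / √265 ≈ 5.467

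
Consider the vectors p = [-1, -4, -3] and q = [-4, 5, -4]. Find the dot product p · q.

-4

p · q = (-1)·(-4) + (-4)·5 + (-3)·(-4) = 4 - 20 + 12 = -4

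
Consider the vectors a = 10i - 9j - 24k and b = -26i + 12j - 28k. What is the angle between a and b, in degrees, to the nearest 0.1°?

a · b = 10·(-26) + (-9)·12 + (-24)·(-28) = -260 - 108 + 672 = 304
|a|² = 100 + 81 + 576 = 757,  |a| = √757 ≈ 27.513633
|b|² = 676 + 144 + 784 = 1604,  |b| = √1604 ≈ 40.049969
cos θ = 304 / (27.513633 · 40.049969) ≈ 0.27588
θ = arccos(0.27588) ≈ 74.0°

74.0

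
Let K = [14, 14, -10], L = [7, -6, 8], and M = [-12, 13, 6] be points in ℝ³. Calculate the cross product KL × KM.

KL = (-7, -20, 18)
KM = (-26, -1, 16)
i: (-20)·16 - 18·(-1) = -320 - (-18) = -302
j: 18·(-26) - (-7)·16 = -468 - (-112) = -356
k: (-7)·(-1) - (-20)·(-26) = 7 - 520 = -513
KL × KM = (-302, -356, -513)

(-302, -356, -513)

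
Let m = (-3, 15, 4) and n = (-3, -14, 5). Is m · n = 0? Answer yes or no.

m · n = (-3)·(-3) + 15·(-14) + 4·5 = 9 - 210 + 20 = -181
Nonzero, so the vectors are not orthogonal.

no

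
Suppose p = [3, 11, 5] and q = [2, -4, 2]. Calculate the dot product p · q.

p · q = 3·2 + 11·(-4) + 5·2 = 6 - 44 + 10 = -28

-28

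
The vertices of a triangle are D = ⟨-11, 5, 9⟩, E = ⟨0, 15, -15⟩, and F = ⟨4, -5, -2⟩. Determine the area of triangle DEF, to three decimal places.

DE = (11, 10, -24),  DF = (15, -10, -11)
i: 10·(-11) - (-24)·(-10) = -110 - 240 = -350
j: (-24)·15 - 11·(-11) = -360 - (-121) = -239
k: 11·(-10) - 10·15 = -110 - 150 = -260
DE × DF = (-350, -239, -260)
|DE × DF| = √247221 ≈ 497.2132
area = ½ · 497.2132 ≈ 248.607

248.607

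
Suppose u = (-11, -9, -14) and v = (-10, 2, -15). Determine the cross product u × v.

i: (-9)·(-15) - (-14)·2 = 135 - (-28) = 163
j: (-14)·(-10) - (-11)·(-15) = 140 - 165 = -25
k: (-11)·2 - (-9)·(-10) = -22 - 90 = -112
u × v = (163, -25, -112)

(163, -25, -112)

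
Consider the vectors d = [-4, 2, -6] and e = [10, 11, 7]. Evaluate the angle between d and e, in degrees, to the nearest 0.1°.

d · e = (-4)·10 + 2·11 + (-6)·7 = -40 + 22 - 42 = -60
|d|² = 16 + 4 + 36 = 56,  |d| = √56 ≈ 7.483315
|e|² = 100 + 121 + 49 = 270,  |e| = √270 ≈ 16.431677
cos θ = -60 / (7.483315 · 16.431677) ≈ -0.48795
θ = arccos(-0.48795) ≈ 119.2°

119.2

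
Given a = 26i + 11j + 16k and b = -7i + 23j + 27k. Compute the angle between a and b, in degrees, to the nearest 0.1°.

64.6

a · b = 26·(-7) + 11·23 + 16·27 = -182 + 253 + 432 = 503
|a|² = 676 + 121 + 256 = 1053,  |a| = √1053 ≈ 32.449961
|b|² = 49 + 529 + 729 = 1307,  |b| = √1307 ≈ 36.152455
cos θ = 503 / (32.449961 · 36.152455) ≈ 0.42876
θ = arccos(0.42876) ≈ 64.6°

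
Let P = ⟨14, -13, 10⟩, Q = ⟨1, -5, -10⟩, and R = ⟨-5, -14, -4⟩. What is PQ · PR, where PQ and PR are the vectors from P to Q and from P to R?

519

PQ = Q − P = (-13, 8, -20)
PR = R − P = (-19, -1, -14)
PQ · PR = (-13)·(-19) + 8·(-1) + (-20)·(-14) = 247 - 8 + 280 = 519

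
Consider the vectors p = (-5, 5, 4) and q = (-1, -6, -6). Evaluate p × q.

i: 5·(-6) - 4·(-6) = -30 - (-24) = -6
j: 4·(-1) - (-5)·(-6) = -4 - 30 = -34
k: (-5)·(-6) - 5·(-1) = 30 - (-5) = 35
p × q = (-6, -34, 35)

(-6, -34, 35)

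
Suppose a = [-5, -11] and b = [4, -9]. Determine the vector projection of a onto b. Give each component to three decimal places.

(3.258, -7.330)

a · b = (-5)·4 + (-11)·(-9) = -20 + 99 = 79
|b|² = 16 + 81 = 97
proj_b a = (79/97) · (4, -9) ≈ (3.258, -7.330)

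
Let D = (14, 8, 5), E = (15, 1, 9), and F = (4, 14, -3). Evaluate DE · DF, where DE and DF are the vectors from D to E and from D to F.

-84

DE = E − D = (1, -7, 4)
DF = F − D = (-10, 6, -8)
DE · DF = 1·(-10) + (-7)·6 + 4·(-8) = -10 - 42 - 32 = -84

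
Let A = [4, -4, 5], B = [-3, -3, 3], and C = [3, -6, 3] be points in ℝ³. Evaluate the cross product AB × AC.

AB = (-7, 1, -2)
AC = (-1, -2, -2)
i: 1·(-2) - (-2)·(-2) = -2 - 4 = -6
j: (-2)·(-1) - (-7)·(-2) = 2 - 14 = -12
k: (-7)·(-2) - 1·(-1) = 14 - (-1) = 15
AB × AC = (-6, -12, 15)

(-6, -12, 15)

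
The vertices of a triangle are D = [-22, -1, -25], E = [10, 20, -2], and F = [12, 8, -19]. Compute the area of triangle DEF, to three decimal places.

366.107

DE = (32, 21, 23),  DF = (34, 9, 6)
i: 21·6 - 23·9 = 126 - 207 = -81
j: 23·34 - 32·6 = 782 - 192 = 590
k: 32·9 - 21·34 = 288 - 714 = -426
DE × DF = (-81, 590, -426)
|DE × DF| = √536137 ≈ 732.2138
area = ½ · 732.2138 ≈ 366.107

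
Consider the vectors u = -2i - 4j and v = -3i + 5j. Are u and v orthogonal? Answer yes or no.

u · v = (-2)·(-3) + (-4)·5 = 6 - 20 = -14
Nonzero, so the vectors are not orthogonal.

no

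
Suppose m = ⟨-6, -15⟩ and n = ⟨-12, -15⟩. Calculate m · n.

297

m · n = (-6)·(-12) + (-15)·(-15) = 72 + 225 = 297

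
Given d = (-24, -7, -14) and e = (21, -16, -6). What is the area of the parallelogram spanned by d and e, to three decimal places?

i: (-7)·(-6) - (-14)·(-16) = 42 - 224 = -182
j: (-14)·21 - (-24)·(-6) = -294 - 144 = -438
k: (-24)·(-16) - (-7)·21 = 384 - (-147) = 531
d × e = (-182, -438, 531)
|d × e| = √((-182)² + (-438)² + 531²) = √506929 ≈ 711.9895

711.989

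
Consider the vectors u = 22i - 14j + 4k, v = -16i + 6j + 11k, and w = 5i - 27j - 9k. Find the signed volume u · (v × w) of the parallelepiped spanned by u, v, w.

8200

v × w:
i: 6·(-9) - 11·(-27) = -54 - (-297) = 243
j: 11·5 - (-16)·(-9) = 55 - 144 = -89
k: (-16)·(-27) - 6·5 = 432 - 30 = 402
v × w = (243, -89, 402)
u · (v × w) = 22·243 + (-14)·(-89) + 4·402 = 5346 + 1246 + 1608 = 8200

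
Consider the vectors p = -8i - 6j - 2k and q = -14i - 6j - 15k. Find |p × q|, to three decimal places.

i: (-6)·(-15) - (-2)·(-6) = 90 - 12 = 78
j: (-2)·(-14) - (-8)·(-15) = 28 - 120 = -92
k: (-8)·(-6) - (-6)·(-14) = 48 - 84 = -36
p × q = (78, -92, -36)
|p × q| = √(78² + (-92)² + (-36)²) = √15844 ≈ 125.8730

125.873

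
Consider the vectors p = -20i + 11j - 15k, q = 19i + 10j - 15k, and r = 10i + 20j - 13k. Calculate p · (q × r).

-6533

q × r:
i: 10·(-13) - (-15)·20 = -130 - (-300) = 170
j: (-15)·10 - 19·(-13) = -150 - (-247) = 97
k: 19·20 - 10·10 = 380 - 100 = 280
q × r = (170, 97, 280)
p · (q × r) = (-20)·170 + 11·97 + (-15)·280 = -3400 + 1067 - 4200 = -6533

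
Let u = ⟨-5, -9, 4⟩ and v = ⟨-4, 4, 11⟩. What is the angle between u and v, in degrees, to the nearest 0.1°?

78.2

u · v = (-5)·(-4) + (-9)·4 + 4·11 = 20 - 36 + 44 = 28
|u|² = 25 + 81 + 16 = 122,  |u| = √122 ≈ 11.045361
|v|² = 16 + 16 + 121 = 153,  |v| = √153 ≈ 12.369317
cos θ = 28 / (11.045361 · 12.369317) ≈ 0.20494
θ = arccos(0.20494) ≈ 78.2°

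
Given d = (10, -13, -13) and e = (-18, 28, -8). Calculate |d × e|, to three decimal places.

i: (-13)·(-8) - (-13)·28 = 104 - (-364) = 468
j: (-13)·(-18) - 10·(-8) = 234 - (-80) = 314
k: 10·28 - (-13)·(-18) = 280 - 234 = 46
d × e = (468, 314, 46)
|d × e| = √(468² + 314² + 46²) = √319736 ≈ 565.4520

565.452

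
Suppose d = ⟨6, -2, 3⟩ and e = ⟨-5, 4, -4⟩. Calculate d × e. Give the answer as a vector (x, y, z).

i: (-2)·(-4) - 3·4 = 8 - 12 = -4
j: 3·(-5) - 6·(-4) = -15 - (-24) = 9
k: 6·4 - (-2)·(-5) = 24 - 10 = 14
d × e = (-4, 9, 14)

(-4, 9, 14)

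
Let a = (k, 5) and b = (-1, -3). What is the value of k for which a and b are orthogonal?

a · b = k·(-1) + 5·(-3) = -15 - 1k
Set equal to 0: -1k = 15, so k = -15.

-15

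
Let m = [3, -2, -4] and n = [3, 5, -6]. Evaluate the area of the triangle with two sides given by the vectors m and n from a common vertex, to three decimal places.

i: (-2)·(-6) - (-4)·5 = 12 - (-20) = 32
j: (-4)·3 - 3·(-6) = -12 - (-18) = 6
k: 3·5 - (-2)·3 = 15 - (-6) = 21
m × n = (32, 6, 21)
|m × n| = √(32² + 6² + 21²) = √1501 ≈ 38.7427
area = ½ · 38.7427 ≈ 19.371

19.371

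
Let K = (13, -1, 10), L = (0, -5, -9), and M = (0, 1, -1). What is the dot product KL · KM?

KL = L − K = (-13, -4, -19)
KM = M − K = (-13, 2, -11)
KL · KM = (-13)·(-13) + (-4)·2 + (-19)·(-11) = 169 - 8 + 209 = 370

370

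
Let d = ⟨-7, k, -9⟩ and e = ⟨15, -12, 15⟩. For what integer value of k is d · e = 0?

-20

d · e = (-7)·15 + k·(-12) + (-9)·15 = -240 - 12k
Set equal to 0: -12k = 240, so k = -20.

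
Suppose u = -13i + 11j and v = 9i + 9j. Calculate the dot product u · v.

-18

u · v = (-13)·9 + 11·9 = -117 + 99 = -18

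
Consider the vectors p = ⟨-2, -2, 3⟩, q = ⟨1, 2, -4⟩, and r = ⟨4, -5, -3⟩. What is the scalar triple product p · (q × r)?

q × r:
i: 2·(-3) - (-4)·(-5) = -6 - 20 = -26
j: (-4)·4 - 1·(-3) = -16 - (-3) = -13
k: 1·(-5) - 2·4 = -5 - 8 = -13
q × r = (-26, -13, -13)
p · (q × r) = (-2)·(-26) + (-2)·(-13) + 3·(-13) = 52 + 26 - 39 = 39

39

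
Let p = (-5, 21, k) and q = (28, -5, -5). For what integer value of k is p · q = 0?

-49

p · q = (-5)·28 + 21·(-5) + k·(-5) = -245 - 5k
Set equal to 0: -5k = 245, so k = -49.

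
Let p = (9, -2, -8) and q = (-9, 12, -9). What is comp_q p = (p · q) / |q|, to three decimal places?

p · q = 9·(-9) + (-2)·12 + (-8)·(-9) = -81 - 24 + 72 = -33
|q| = √(81 + 144 + 81) = √306 ≈ 17.4929
comp_q p = -33 / √306 ≈ -1.886

-1.886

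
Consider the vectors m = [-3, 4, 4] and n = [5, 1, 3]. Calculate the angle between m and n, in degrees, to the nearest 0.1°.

88.5

m · n = (-3)·5 + 4·1 + 4·3 = -15 + 4 + 12 = 1
|m|² = 9 + 16 + 16 = 41,  |m| = √41 ≈ 6.403124
|n|² = 25 + 1 + 9 = 35,  |n| = √35 ≈ 5.916080
cos θ = 1 / (6.403124 · 5.916080) ≈ 0.02640
θ = arccos(0.02640) ≈ 88.5°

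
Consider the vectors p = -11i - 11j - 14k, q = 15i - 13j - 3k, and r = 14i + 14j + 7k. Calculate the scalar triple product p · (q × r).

q × r:
i: (-13)·7 - (-3)·14 = -91 - (-42) = -49
j: (-3)·14 - 15·7 = -42 - 105 = -147
k: 15·14 - (-13)·14 = 210 - (-182) = 392
q × r = (-49, -147, 392)
p · (q × r) = (-11)·(-49) + (-11)·(-147) + (-14)·392 = 539 + 1617 - 5488 = -3332

-3332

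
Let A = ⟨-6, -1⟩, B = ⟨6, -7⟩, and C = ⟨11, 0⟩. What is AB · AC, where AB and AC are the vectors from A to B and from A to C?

AB = B − A = (12, -6)
AC = C − A = (17, 1)
AB · AC = 12·17 + (-6)·1 = 204 - 6 = 198

198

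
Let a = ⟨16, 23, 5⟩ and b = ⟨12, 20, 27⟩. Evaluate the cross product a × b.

(521, -372, 44)

i: 23·27 - 5·20 = 621 - 100 = 521
j: 5·12 - 16·27 = 60 - 432 = -372
k: 16·20 - 23·12 = 320 - 276 = 44
a × b = (521, -372, 44)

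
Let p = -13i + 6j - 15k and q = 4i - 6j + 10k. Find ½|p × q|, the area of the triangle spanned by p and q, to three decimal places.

46.680

i: 6·10 - (-15)·(-6) = 60 - 90 = -30
j: (-15)·4 - (-13)·10 = -60 - (-130) = 70
k: (-13)·(-6) - 6·4 = 78 - 24 = 54
p × q = (-30, 70, 54)
|p × q| = √((-30)² + 70² + 54²) = √8716 ≈ 93.3595
area = ½ · 93.3595 ≈ 46.680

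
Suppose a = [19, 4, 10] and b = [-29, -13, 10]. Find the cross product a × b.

(170, -480, -131)

i: 4·10 - 10·(-13) = 40 - (-130) = 170
j: 10·(-29) - 19·10 = -290 - 190 = -480
k: 19·(-13) - 4·(-29) = -247 - (-116) = -131
a × b = (170, -480, -131)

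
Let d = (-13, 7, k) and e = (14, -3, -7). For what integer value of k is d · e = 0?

-29

d · e = (-13)·14 + 7·(-3) + k·(-7) = -203 - 7k
Set equal to 0: -7k = 203, so k = -29.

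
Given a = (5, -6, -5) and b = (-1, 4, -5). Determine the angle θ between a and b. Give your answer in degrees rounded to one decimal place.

a · b = 5·(-1) + (-6)·4 + (-5)·(-5) = -5 - 24 + 25 = -4
|a|² = 25 + 36 + 25 = 86,  |a| = √86 ≈ 9.273618
|b|² = 1 + 16 + 25 = 42,  |b| = √42 ≈ 6.480741
cos θ = -4 / (9.273618 · 6.480741) ≈ -0.06656
θ = arccos(-0.06656) ≈ 93.8°

93.8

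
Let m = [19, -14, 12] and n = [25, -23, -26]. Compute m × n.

(640, 794, -87)

i: (-14)·(-26) - 12·(-23) = 364 - (-276) = 640
j: 12·25 - 19·(-26) = 300 - (-494) = 794
k: 19·(-23) - (-14)·25 = -437 - (-350) = -87
m × n = (640, 794, -87)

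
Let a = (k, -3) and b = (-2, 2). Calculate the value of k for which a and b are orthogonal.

a · b = k·(-2) + (-3)·2 = -6 - 2k
Set equal to 0: -2k = 6, so k = -3.

-3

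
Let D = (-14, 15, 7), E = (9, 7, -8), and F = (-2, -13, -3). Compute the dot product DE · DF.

DE = E − D = (23, -8, -15)
DF = F − D = (12, -28, -10)
DE · DF = 23·12 + (-8)·(-28) + (-15)·(-10) = 276 + 224 + 150 = 650

650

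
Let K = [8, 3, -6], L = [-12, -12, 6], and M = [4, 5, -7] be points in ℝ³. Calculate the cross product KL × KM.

(-9, -68, -100)

KL = (-20, -15, 12)
KM = (-4, 2, -1)
i: (-15)·(-1) - 12·2 = 15 - 24 = -9
j: 12·(-4) - (-20)·(-1) = -48 - 20 = -68
k: (-20)·2 - (-15)·(-4) = -40 - 60 = -100
KL × KM = (-9, -68, -100)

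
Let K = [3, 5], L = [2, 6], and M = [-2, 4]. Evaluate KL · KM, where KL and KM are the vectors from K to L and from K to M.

KL = L − K = (-1, 1)
KM = M − K = (-5, -1)
KL · KM = (-1)·(-5) + 1·(-1) = 5 - 1 = 4

4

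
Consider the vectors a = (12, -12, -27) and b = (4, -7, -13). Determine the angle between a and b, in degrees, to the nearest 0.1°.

a · b = 12·4 + (-12)·(-7) + (-27)·(-13) = 48 + 84 + 351 = 483
|a|² = 144 + 144 + 729 = 1017,  |a| = √1017 ≈ 31.890437
|b|² = 16 + 49 + 169 = 234,  |b| = √234 ≈ 15.297059
cos θ = 483 / (31.890437 · 15.297059) ≈ 0.99010
θ = arccos(0.99010) ≈ 8.1°

8.1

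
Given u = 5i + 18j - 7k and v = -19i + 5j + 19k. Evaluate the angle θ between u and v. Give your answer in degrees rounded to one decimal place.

u · v = 5·(-19) + 18·5 + (-7)·19 = -95 + 90 - 133 = -138
|u|² = 25 + 324 + 49 = 398,  |u| = √398 ≈ 19.949937
|v|² = 361 + 25 + 361 = 747,  |v| = √747 ≈ 27.331301
cos θ = -138 / (19.949937 · 27.331301) ≈ -0.25309
θ = arccos(-0.25309) ≈ 104.7°

104.7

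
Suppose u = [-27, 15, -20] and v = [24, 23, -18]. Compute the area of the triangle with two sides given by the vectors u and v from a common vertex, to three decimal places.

694.913

i: 15·(-18) - (-20)·23 = -270 - (-460) = 190
j: (-20)·24 - (-27)·(-18) = -480 - 486 = -966
k: (-27)·23 - 15·24 = -621 - 360 = -981
u × v = (190, -966, -981)
|u × v| = √(190² + (-966)² + (-981)²) = √1931617 ≈ 1389.8262
area = ½ · 1389.8262 ≈ 694.913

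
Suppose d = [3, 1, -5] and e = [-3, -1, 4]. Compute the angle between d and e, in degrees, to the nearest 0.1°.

d · e = 3·(-3) + 1·(-1) + (-5)·4 = -9 - 1 - 20 = -30
|d|² = 9 + 1 + 25 = 35,  |d| = √35 ≈ 5.916080
|e|² = 9 + 1 + 16 = 26,  |e| = √26 ≈ 5.099020
cos θ = -30 / (5.916080 · 5.099020) ≈ -0.99449
θ = arccos(-0.99449) ≈ 174.0°

174.0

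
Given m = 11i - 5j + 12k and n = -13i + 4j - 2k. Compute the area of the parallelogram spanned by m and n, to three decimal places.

i: (-5)·(-2) - 12·4 = 10 - 48 = -38
j: 12·(-13) - 11·(-2) = -156 - (-22) = -134
k: 11·4 - (-5)·(-13) = 44 - 65 = -21
m × n = (-38, -134, -21)
|m × n| = √((-38)² + (-134)² + (-21)²) = √19841 ≈ 140.8581

140.858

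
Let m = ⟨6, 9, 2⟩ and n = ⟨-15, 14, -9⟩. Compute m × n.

(-109, 24, 219)

i: 9·(-9) - 2·14 = -81 - 28 = -109
j: 2·(-15) - 6·(-9) = -30 - (-54) = 24
k: 6·14 - 9·(-15) = 84 - (-135) = 219
m × n = (-109, 24, 219)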